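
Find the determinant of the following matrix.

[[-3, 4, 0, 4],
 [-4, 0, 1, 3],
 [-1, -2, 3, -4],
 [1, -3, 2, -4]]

31

Expand along row 1 (it has 1 zero):
  + (-3) · M_11   where M_11 = det([0 1 3; -2 3 -4; -3 2 -4]) = 19
  − (4) · M_12   where M_12 = det([-4 1 3; -1 3 -4; 1 2 -4]) = -7
  − (4) · M_14   where M_14 = det([-4 0 1; -1 -2 3; 1 -3 2]) = -15
det = (+1)·(-3)·(19) + (-1)·(4)·(-7) + (-1)·(4)·(-15) = 31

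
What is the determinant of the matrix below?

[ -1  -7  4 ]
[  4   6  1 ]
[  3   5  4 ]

The determinant is 80.

Expand along column 1:
  + (-1) · |6 1; 5 4| = (-1)·(24 − 5) = -19
  − 4 · |-7 4; 5 4| = −4·(-28 − 20) = 192
  + 3 · |-7 4; 6 1| = 3·(-7 − 24) = -93
Sum: (-19) + (192) + (-93) = 80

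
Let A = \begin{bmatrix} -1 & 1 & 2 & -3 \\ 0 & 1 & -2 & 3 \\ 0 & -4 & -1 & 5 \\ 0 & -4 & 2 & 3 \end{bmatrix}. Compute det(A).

|A| = 33

Expand along column 1 (it has 3 zeros):
  + (-1) · M_11   where M_11 = det([1 -2 3; -4 -1 5; -4 2 3]) = -33
det = (+1)·(-1)·(-33) = 33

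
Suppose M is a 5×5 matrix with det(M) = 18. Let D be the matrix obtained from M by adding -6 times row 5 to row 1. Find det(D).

18

Adding a multiple of one row to another leaves the determinant unchanged.
det(D) = (1)·(18) = 18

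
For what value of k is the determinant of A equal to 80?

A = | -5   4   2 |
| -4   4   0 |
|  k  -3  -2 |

Expanding along the column containing k, det(A) is linear in k: det(A) = (-8)·k + (32).
Set (-8)·k + (32) = 80  ⇒  (-8)·k = 48  ⇒  k = -6.

-6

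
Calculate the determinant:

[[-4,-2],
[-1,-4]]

14

det = (-4)·(-4) − (-2)·(-1) = 16 − 2 = 14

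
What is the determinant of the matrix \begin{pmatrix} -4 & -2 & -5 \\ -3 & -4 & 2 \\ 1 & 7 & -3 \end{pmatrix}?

107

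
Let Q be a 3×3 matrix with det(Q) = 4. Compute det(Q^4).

The determinant is 256.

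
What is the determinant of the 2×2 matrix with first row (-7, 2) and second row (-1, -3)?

The determinant is 23.

det = (-7)·(-3) − 2·(-1) = 21 − (-2) = 23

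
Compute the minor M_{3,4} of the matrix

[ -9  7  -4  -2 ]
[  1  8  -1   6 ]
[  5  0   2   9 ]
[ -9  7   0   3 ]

Delete row 3 and column 4; the remaining 3×3 submatrix is [-9 7 -4; 1 8 -1; -9 7 0].
Its determinant is -316.

The minor is -316.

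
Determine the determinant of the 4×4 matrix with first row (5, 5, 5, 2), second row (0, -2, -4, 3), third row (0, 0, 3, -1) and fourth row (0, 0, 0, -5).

The determinant is 150.

The matrix is upper triangular, so the determinant is the product of the diagonal entries:
det = (5) · (-2) · (3) · (-5) = 150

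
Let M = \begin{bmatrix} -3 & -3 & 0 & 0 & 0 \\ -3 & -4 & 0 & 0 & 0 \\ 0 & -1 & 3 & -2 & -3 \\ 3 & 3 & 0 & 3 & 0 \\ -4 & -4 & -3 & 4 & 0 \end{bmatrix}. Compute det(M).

M is block lower-triangular with a 2×2 block and a 3×3 block on the diagonal, so its determinant equals the product of the determinants of the diagonal blocks.
det of the 2×2 block = 3
det of the 3×3 block = -27
det = (3)·(-27) = -81

The determinant is -81.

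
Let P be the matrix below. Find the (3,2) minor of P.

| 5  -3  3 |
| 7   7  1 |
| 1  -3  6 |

-16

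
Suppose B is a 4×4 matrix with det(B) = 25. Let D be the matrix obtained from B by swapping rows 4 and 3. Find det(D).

-25

Swapping two rows multiplies the determinant by −1.
det(D) = (-1)·(25) = -25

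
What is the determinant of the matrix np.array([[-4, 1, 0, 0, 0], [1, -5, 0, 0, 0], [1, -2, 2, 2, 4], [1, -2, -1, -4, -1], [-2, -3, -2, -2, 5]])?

The matrix is block lower-triangular with a 2×2 block and a 3×3 block on the diagonal, so its determinant equals the product of the determinants of the diagonal blocks.
det of the 2×2 block = 19
det of the 3×3 block = -54
det = (19)·(-54) = -1026

-1026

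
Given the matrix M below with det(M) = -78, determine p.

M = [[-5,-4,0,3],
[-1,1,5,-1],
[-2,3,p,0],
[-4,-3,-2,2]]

7

Expanding along the column containing p, det(M) is linear in p: det(M) = (2)·p + (-92).
Set (2)·p + (-92) = -78  ⇒  (2)·p = 14  ⇒  p = 7.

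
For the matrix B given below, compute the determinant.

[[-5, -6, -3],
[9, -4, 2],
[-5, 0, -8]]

Expand along row 3:
  + (-5) · |-6 -3; -4 2| = (-5)·(-12 − 12) = 120
  + (-8) · |-5 -6; 9 -4| = (-8)·(20 − (-54)) = -592
Sum: (120) + (-592) = -472

-472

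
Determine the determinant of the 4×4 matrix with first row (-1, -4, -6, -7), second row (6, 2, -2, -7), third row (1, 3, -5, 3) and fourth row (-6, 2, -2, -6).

Expand along row 1:
  + (-1) · M_11   where M_11 = det([2 -2 -7; 3 -5 3; 2 -2 -6]) = -4
  − (-4) · M_12   where M_12 = det([6 -2 -7; 1 -5 3; -6 -2 -6]) = 464
  + (-6) · M_13   where M_13 = det([6 2 -7; 1 3 3; -6 2 -6]) = -308
  − (-7) · M_14   where M_14 = det([6 2 -2; 1 3 -5; -6 2 -2]) = 48
det = (+1)·(-1)·(-4) + (-1)·(-4)·(464) + (+1)·(-6)·(-308) + (-1)·(-7)·(48) = 4044

The determinant is 4044.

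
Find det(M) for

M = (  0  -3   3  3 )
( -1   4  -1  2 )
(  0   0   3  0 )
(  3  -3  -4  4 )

Expand along row 3 (it has 3 zeros):
  + (3) · M_33   where M_33 = det([0 -3 3; -1 4 2; 3 -3 4]) = -57
det = (+1)·(3)·(-57) = -171

|M| = -171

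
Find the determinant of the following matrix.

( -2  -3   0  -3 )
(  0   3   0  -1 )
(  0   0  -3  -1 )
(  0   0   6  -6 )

The determinant is -144.

The matrix is block upper-triangular with a 2×2 block and a 2×2 block on the diagonal, so its determinant equals the product of the determinants of the diagonal blocks.
det of the 2×2 block = -6
det of the 2×2 block = 24
det = (-6)·(24) = -144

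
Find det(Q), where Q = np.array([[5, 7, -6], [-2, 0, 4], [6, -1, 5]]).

Expand along column 2:
  − 7 · |-2 4; 6 5| = −7·(-10 − 24) = 238
  − (-1) · |5 -6; -2 4| = −(-1)·(20 − 12) = 8
Sum: (238) + (8) = 246

det(Q) = 246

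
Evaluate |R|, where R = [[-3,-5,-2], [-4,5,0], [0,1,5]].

-167

Expand along row 2:
  − (-4) · |-5 -2; 1 5| = −(-4)·(-25 − (-2)) = -92
  + 5 · |-3 -2; 0 5| = 5·(-15 − 0) = -75
Sum: (-92) + (-75) = -167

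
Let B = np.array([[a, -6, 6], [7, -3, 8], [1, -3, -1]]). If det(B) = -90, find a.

a = 4

Expanding along the column containing a, det(B) is linear in a: det(B) = (27)·a + (-198).
Set (27)·a + (-198) = -90  ⇒  (27)·a = 108  ⇒  a = 4.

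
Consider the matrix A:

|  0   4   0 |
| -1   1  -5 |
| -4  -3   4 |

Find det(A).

Expand along row 1:
  − 4 · |-1 -5; -4 4| = −4·(-4 − 20) = 96

det(A) = 96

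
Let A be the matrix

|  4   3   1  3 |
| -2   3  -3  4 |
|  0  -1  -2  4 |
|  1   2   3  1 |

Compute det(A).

det(A) = -265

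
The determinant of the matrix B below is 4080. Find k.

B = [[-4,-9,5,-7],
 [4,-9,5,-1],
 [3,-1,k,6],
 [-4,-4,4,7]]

k = 6

Expanding along the row containing k, det(B) is linear in k: det(B) = (848)·k + (-1008).
Set (848)·k + (-1008) = 4080  ⇒  (848)·k = 5088  ⇒  k = 6.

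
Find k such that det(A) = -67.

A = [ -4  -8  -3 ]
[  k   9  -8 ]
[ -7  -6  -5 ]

-9

Expanding along the column containing k, det(A) is linear in k: det(A) = (-22)·k + (-265).
Set (-22)·k + (-265) = -67  ⇒  (-22)·k = 198  ⇒  k = -9.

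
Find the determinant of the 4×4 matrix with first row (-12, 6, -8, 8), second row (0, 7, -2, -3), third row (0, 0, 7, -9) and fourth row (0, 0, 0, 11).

The matrix is upper triangular, so the determinant is the product of the diagonal entries:
det = (-12) · (7) · (7) · (11) = -6468

The determinant is -6468.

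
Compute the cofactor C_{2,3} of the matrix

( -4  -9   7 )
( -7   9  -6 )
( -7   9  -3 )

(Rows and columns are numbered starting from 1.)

99

Delete row 2 and column 3; the remaining 2×2 submatrix is [-4 -9; -7 9].
Its determinant is (-4)·9 − (-9)·(-7) = -99.
The cofactor carries sign (−1)^(2+3) = −1, so C_{2,3} = −(-99) = 99.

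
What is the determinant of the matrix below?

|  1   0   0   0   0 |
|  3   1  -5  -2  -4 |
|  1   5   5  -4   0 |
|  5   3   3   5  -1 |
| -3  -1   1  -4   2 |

Expand along row 1 (it has 4 zeros):
  + (1) · M_11   where M_11 = det([1 -5 -2 -4; 5 5 -4 0; 3 3 5 -1; -1 1 -4 2]) = -8
det = (+1)·(1)·(-8) = -8

-8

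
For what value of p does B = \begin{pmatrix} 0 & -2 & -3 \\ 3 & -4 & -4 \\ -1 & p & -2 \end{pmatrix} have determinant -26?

Expanding along the row containing p, det(B) is linear in p: det(B) = (-9)·p + (-8).
Set (-9)·p + (-8) = -26  ⇒  (-9)·p = -18  ⇒  p = 2.

p = 2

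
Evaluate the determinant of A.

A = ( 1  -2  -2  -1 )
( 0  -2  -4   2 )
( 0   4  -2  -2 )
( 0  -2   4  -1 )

Expand along column 1 (it has 3 zeros):
  + (1) · M_11   where M_11 = det([-2 -4 2; 4 -2 -2; -2 4 -1]) = -28
det = (+1)·(1)·(-28) = -28

|A| = -28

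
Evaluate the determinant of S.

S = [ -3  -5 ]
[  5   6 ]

det(S) = 7

det(S) = (-3)·6 − (-5)·5 = -18 − (-25) = 7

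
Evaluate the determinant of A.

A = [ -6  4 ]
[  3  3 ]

-30

det(A) = (-6)·3 − 4·3 = -18 − 12 = -30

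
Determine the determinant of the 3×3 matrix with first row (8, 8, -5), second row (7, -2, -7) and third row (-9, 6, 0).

720

Expand along column 3:
  + (-5) · |7 -2; -9 6| = (-5)·(42 − 18) = -120
  − (-7) · |8 8; -9 6| = −(-7)·(48 − (-72)) = 840
Sum: (-120) + (840) = 720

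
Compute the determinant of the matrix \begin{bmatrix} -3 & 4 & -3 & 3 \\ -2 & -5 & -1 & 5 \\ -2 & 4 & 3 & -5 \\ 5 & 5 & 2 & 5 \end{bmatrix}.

1513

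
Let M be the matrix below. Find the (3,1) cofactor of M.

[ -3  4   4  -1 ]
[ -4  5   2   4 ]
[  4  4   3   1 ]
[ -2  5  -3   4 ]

105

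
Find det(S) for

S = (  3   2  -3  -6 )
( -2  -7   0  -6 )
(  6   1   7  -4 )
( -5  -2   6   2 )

2594

Expand along row 2 (it has 1 zero):
  − (-2) · M_21   where M_21 = det([2 -3 -6; 1 7 -4; -2 6 2]) = -62
  + (-7) · M_22   where M_22 = det([3 -3 -6; 6 7 -4; -5 6 2]) = -336
  + (-6) · M_24   where M_24 = det([3 2 -3; 6 1 7; -5 -2 6]) = -61
det = (-1)·(-2)·(-62) + (+1)·(-7)·(-336) + (+1)·(-6)·(-61) = 2594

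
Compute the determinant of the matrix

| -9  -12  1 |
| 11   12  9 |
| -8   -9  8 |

324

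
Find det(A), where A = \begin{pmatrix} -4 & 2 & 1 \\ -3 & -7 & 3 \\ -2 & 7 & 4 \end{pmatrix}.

173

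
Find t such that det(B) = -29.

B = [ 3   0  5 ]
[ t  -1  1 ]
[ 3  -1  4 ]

Expanding along the row containing t, det(B) is linear in t: det(B) = (-5)·t + (6).
Set (-5)·t + (6) = -29  ⇒  (-5)·t = -35  ⇒  t = 7.

t = 7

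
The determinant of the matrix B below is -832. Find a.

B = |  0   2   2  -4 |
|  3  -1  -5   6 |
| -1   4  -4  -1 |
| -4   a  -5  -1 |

Expanding along the row containing a, det(B) is linear in a: det(B) = (62)·a + (-274).
Set (62)·a + (-274) = -832  ⇒  (62)·a = -558  ⇒  a = -9.

-9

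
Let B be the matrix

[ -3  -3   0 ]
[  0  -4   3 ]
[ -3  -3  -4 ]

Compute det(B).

The determinant is -48.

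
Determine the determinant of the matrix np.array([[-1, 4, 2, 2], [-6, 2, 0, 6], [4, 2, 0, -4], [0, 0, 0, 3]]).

Expand along row 4 (it has 3 zeros):
  + (3) · M_44   where M_44 = det([-1 4 2; -6 2 0; 4 2 0]) = -40
det = (+1)·(3)·(-40) = -120

-120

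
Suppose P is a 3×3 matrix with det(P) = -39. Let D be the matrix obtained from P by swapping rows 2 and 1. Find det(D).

39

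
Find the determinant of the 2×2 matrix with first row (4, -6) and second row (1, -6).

-18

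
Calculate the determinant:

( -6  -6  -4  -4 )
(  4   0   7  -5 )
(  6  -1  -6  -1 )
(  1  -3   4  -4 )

-1064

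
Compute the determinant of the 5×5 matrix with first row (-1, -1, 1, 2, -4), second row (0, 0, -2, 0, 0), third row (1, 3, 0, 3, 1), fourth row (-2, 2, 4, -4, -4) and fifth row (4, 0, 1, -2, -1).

-1016

Expand along row 2 (it has 4 zeros):
  − (-2) · M_23   where M_23 = det([-1 -1 2 -4; 1 3 3 1; -2 2 -4 -4; 4 0 -2 -1]) = -508
det = (-1)·(-2)·(-508) = -1016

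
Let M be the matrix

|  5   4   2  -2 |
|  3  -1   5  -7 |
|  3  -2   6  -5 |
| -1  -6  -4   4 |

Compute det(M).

det(M) = -568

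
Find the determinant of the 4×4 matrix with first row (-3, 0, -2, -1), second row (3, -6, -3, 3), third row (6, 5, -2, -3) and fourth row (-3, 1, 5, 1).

Expand along row 1 (it has 1 zero):
  + (-3) · M_11   where M_11 = det([-6 -3 3; 5 -2 -3; 1 5 1]) = 27
  + (-2) · M_13   where M_13 = det([3 -6 3; 6 5 -3; -3 1 1]) = 69
  − (-1) · M_14   where M_14 = det([3 -6 -3; 6 5 -2; -3 1 5]) = 162
det = (+1)·(-3)·(27) + (+1)·(-2)·(69) + (-1)·(-1)·(162) = -57

-57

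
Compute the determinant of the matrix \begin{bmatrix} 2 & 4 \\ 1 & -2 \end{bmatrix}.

-8

det = 2·(-2) − 4·1 = -4 − 4 = -8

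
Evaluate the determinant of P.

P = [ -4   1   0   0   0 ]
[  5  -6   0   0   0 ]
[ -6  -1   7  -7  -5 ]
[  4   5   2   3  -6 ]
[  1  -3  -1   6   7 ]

det(P) = 7220

P is block lower-triangular with a 2×2 block and a 3×3 block on the diagonal, so its determinant equals the product of the determinants of the diagonal blocks.
det of the 2×2 block = 19
det of the 3×3 block = 380
det = (19)·(380) = 7220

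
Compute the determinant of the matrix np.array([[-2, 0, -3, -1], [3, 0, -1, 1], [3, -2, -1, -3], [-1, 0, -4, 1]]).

38

Expand along column 2 (it has 3 zeros):
  − (-2) · M_32   where M_32 = det([-2 -3 -1; 3 -1 1; -1 -4 1]) = 19
det = (-1)·(-2)·(19) = 38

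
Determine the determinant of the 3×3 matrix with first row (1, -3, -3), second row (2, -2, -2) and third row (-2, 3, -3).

-24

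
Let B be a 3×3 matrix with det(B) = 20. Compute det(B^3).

The determinant is 8000.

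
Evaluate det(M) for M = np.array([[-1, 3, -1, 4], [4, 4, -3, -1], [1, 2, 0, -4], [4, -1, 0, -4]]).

The determinant is -93.

Expand along column 3 (it has 2 zeros):
  + (-1) · M_13   where M_13 = det([4 4 -1; 1 2 -4; 4 -1 -4]) = -87
  − (-3) · M_23   where M_23 = det([-1 3 4; 1 2 -4; 4 -1 -4]) = -60
det = (+1)·(-1)·(-87) + (-1)·(-3)·(-60) = -93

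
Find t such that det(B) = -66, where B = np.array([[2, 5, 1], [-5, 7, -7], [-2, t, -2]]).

Expanding along the row containing t, det(B) is linear in t: det(B) = (9)·t + (6).
Set (9)·t + (6) = -66  ⇒  (9)·t = -72  ⇒  t = -8.

-8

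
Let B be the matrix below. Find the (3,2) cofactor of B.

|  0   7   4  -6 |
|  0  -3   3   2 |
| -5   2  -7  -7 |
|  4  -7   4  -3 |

The cofactor is -104.

Delete row 3 and column 2; the remaining 3×3 submatrix is [0 4 -6; 0 3 2; 4 4 -3].
Its determinant is 104.
The cofactor carries sign (−1)^(3+2) = −1, so C_{3,2} = −(104) = -104.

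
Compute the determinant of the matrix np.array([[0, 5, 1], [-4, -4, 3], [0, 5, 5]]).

Expand along column 1:
  − (-4) · |5 1; 5 5| = −(-4)·(25 − 5) = 80

80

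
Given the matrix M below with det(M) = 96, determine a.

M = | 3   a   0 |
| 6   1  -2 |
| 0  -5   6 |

a = -3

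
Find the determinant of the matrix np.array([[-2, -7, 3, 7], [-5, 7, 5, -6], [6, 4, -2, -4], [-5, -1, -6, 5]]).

-1260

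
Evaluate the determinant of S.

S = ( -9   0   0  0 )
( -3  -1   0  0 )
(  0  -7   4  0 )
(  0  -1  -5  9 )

S is lower triangular, so det(S) is the product of the diagonal entries:
det = (-9) · (-1) · (4) · (9) = 324

|S| = 324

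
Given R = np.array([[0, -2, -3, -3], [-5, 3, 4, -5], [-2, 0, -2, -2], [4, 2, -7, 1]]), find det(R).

The determinant is -360.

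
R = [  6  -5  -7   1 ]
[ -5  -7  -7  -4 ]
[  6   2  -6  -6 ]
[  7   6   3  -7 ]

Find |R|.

Expand along row 1:
  + (6) · M_11   where M_11 = det([-7 -7 -4; 2 -6 -6; 6 3 -7]) = -434
  − (-5) · M_12   where M_12 = det([-5 -7 -4; 6 -6 -6; 7 3 -7]) = -540
  + (-7) · M_13   where M_13 = det([-5 -7 -4; 6 2 -6; 7 6 -7]) = -198
  − (1) · M_14   where M_14 = det([-5 -7 -7; 6 2 -6; 7 6 3]) = 56
det = (+1)·(6)·(-434) + (-1)·(-5)·(-540) + (+1)·(-7)·(-198) + (-1)·(1)·(56) = -3974

The determinant is -3974.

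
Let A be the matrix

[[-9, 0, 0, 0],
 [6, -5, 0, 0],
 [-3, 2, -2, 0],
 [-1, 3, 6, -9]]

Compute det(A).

|A| = 810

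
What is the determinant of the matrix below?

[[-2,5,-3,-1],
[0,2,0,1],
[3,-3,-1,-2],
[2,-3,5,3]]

-24

Expand along row 2 (it has 2 zeros):
  + (2) · M_22   where M_22 = det([-2 -3 -1; 3 -1 -2; 2 5 3]) = 8
  + (1) · M_24   where M_24 = det([-2 5 -3; 3 -3 -1; 2 -3 5]) = -40
det = (+1)·(2)·(8) + (+1)·(1)·(-40) = -24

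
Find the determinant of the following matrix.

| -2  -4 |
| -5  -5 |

det = (-2)·(-5) − (-4)·(-5) = 10 − 20 = -10

-10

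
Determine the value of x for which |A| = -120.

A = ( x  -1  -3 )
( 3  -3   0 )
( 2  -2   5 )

Expanding along the column containing x, det(A) is linear in x: det(A) = (-15)·x + (15).
Set (-15)·x + (15) = -120  ⇒  (-15)·x = -135  ⇒  x = 9.

9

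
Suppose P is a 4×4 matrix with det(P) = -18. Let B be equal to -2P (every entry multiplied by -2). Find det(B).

The determinant is -288.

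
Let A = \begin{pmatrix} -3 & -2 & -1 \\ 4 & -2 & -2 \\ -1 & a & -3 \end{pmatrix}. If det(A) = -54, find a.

Expanding along the column containing a, det(A) is linear in a: det(A) = (-10)·a + (-44).
Set (-10)·a + (-44) = -54  ⇒  (-10)·a = -10  ⇒  a = 1.

a = 1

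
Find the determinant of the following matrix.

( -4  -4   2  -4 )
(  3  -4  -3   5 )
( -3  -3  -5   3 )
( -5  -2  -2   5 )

The determinant is -1112.

Expand along row 1:
  + (-4) · M_11   where M_11 = det([-4 -3 5; -3 -5 3; -2 -2 5]) = 29
  − (-4) · M_12   where M_12 = det([3 -3 5; -3 -5 3; -5 -2 5]) = -152
  + (2) · M_13   where M_13 = det([3 -4 5; -3 -3 3; -5 -2 5]) = -72
  − (-4) · M_14   where M_14 = det([3 -4 -3; -3 -3 -5; -5 -2 -2]) = -61
det = (+1)·(-4)·(29) + (-1)·(-4)·(-152) + (+1)·(2)·(-72) + (-1)·(-4)·(-61) = -1112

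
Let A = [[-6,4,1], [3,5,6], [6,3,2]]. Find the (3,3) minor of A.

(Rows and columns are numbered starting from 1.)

-42

Delete row 3 and column 3; the remaining 2×2 submatrix is [-6 4; 3 5].
Its determinant is (-6)·5 − 4·3 = -42.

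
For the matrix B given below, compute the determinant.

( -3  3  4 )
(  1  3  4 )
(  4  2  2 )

Expand along column 1:
  + (-3) · |3 4; 2 2| = (-3)·(6 − 8) = 6
  − 1 · |3 4; 2 2| = −1·(6 − 8) = 2
  + 4 · |3 4; 3 4| = 4·(12 − 12) = 0
Sum: (6) + (2) + (0) = 8

8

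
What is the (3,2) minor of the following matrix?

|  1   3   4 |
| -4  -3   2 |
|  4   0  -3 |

18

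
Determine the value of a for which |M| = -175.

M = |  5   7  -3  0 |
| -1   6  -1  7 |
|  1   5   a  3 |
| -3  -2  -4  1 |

a = 1

Expanding along the row containing a, det(M) is linear in a: det(M) = (-40)·a + (-135).
Set (-40)·a + (-135) = -175  ⇒  (-40)·a = -40  ⇒  a = 1.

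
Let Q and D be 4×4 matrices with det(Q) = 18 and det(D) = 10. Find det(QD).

det(QD) = 180

det(QD) = det(Q)·det(D) = (18)·(10) = 180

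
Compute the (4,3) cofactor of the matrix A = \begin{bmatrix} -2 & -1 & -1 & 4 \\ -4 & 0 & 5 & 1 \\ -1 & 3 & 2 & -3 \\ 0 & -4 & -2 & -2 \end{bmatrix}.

Delete row 4 and column 3; the remaining 3×3 submatrix is [-2 -1 4; -4 0 1; -1 3 -3].
Its determinant is -29.
The cofactor carries sign (−1)^(4+3) = −1, so C_{4,3} = −(-29) = 29.

29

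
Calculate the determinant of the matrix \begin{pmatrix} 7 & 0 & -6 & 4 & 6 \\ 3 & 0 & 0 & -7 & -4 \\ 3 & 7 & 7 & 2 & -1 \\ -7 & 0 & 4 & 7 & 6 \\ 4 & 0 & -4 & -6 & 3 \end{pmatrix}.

The determinant is -7868.

Expand along column 2 (it has 4 zeros):
  − (7) · M_32   where M_32 = det([7 -6 4 6; 3 0 -7 -4; -7 4 7 6; 4 -4 -6 3]) = 1124
det = (-1)·(7)·(1124) = -7868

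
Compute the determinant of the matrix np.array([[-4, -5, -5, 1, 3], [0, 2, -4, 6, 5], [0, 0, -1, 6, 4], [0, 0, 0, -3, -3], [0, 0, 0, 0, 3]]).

The matrix is upper triangular, so the determinant is the product of the diagonal entries:
det = (-4) · (2) · (-1) · (-3) · (3) = -72

-72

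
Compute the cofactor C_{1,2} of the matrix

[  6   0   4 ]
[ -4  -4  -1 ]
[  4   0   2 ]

4

Delete row 1 and column 2; the remaining 2×2 submatrix is [-4 -1; 4 2].
Its determinant is (-4)·2 − (-1)·4 = -4.
The cofactor carries sign (−1)^(1+2) = −1, so C_{1,2} = −(-4) = 4.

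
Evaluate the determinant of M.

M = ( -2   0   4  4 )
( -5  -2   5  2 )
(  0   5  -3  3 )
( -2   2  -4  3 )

Expand along row 1 (it has 1 zero):
  + (-2) · M_11   where M_11 = det([-2 5 2; 5 -3 3; 2 -4 3]) = -79
  + (4) · M_13   where M_13 = det([-5 -2 2; 0 5 3; -2 2 3]) = -13
  − (4) · M_14   where M_14 = det([-5 -2 5; 0 5 -3; -2 2 -4]) = 108
det = (+1)·(-2)·(-79) + (+1)·(4)·(-13) + (-1)·(4)·(108) = -326

-326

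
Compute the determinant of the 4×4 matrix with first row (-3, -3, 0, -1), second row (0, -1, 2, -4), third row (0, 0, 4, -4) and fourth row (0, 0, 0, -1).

-12

The matrix is upper triangular, so the determinant is the product of the diagonal entries:
det = (-3) · (-1) · (4) · (-1) = -12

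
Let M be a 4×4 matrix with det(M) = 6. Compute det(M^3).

The determinant is 216.

det(M^3) = (det M)^3 = (6)^3 = 216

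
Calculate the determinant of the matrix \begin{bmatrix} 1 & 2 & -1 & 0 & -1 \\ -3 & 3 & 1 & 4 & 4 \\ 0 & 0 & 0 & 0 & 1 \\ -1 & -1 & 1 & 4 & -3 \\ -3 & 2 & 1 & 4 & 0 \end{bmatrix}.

The determinant is 8.

Expand along row 3 (it has 4 zeros):
  + (1) · M_35   where M_35 = det([1 2 -1 0; -3 3 1 4; -1 -1 1 4; -3 2 1 4]) = 8
det = (+1)·(1)·(8) = 8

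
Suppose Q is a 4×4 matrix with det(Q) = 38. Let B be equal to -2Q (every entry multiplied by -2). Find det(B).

For a 4×4 matrix, det(-2Q) = (-2)^4·det(Q) = 16·det(Q).
det(B) = (16)·(38) = 608

|B| = 608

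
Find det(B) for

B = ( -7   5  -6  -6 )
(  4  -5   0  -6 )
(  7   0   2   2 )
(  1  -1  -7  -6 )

-1878

Expand along row 2 (it has 1 zero):
  − (4) · M_21   where M_21 = det([5 -6 -6; 0 2 2; -1 -7 -6]) = 10
  + (-5) · M_22   where M_22 = det([-7 -6 -6; 7 2 2; 1 -7 -6]) = 28
  + (-6) · M_24   where M_24 = det([-7 5 -6; 7 0 2; 1 -1 -7]) = 283
det = (-1)·(4)·(10) + (+1)·(-5)·(28) + (+1)·(-6)·(283) = -1878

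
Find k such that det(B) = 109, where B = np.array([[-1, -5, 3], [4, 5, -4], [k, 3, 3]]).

Expanding along the row containing k, det(B) is linear in k: det(B) = (5)·k + (69).
Set (5)·k + (69) = 109  ⇒  (5)·k = 40  ⇒  k = 8.

8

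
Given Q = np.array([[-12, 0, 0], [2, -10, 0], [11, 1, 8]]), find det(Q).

Q is lower triangular, so det(Q) is the product of the diagonal entries:
det = (-12) · (-10) · (8) = 960

|Q| = 960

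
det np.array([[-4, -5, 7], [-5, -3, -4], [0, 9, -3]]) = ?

-420

Expand along row 3:
  − 9 · |-4 7; -5 -4| = −9·(16 − (-35)) = -459
  + (-3) · |-4 -5; -5 -3| = (-3)·(12 − 25) = 39
Sum: (-459) + (39) = -420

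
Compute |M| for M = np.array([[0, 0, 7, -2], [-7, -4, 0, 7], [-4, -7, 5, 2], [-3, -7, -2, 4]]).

247

Expand along row 1 (it has 2 zeros):
  + (7) · M_13   where M_13 = det([-7 -4 7; -4 -7 2; -3 -7 4]) = 107
  − (-2) · M_14   where M_14 = det([-7 -4 0; -4 -7 5; -3 -7 -2]) = -251
det = (+1)·(7)·(107) + (-1)·(-2)·(-251) = 247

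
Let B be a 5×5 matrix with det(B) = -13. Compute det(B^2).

det(B^2) = (det B)^2 = (-13)^2 = 169

The determinant is 169.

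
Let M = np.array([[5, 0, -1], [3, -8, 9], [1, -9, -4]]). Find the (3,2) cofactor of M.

Delete row 3 and column 2; the remaining 2×2 submatrix is [5 -1; 3 9].
Its determinant is 5·9 − (-1)·3 = 48.
The cofactor carries sign (−1)^(3+2) = −1, so C_{3,2} = −(48) = -48.

The cofactor is -48.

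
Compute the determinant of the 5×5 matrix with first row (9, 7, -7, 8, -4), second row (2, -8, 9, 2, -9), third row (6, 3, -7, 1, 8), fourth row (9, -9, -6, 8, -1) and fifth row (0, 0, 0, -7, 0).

Expand along row 5 (it has 4 zeros):
  − (-7) · M_54   where M_54 = det([9 7 -7 -4; 2 -8 9 -9; 6 3 -7 8; 9 -9 -6 -1]) = -11372
det = (-1)·(-7)·(-11372) = -79604

The determinant is -79604.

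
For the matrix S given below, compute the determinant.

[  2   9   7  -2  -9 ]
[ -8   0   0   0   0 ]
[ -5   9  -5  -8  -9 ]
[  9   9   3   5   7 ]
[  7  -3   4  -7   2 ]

Expand along row 2 (it has 4 zeros):
  − (-8) · M_21   where M_21 = det([9 7 -2 -9; 9 -5 -8 -9; 9 3 5 7; -3 4 -7 2]) = -17748
det = (-1)·(-8)·(-17748) = -141984

The determinant is -141984.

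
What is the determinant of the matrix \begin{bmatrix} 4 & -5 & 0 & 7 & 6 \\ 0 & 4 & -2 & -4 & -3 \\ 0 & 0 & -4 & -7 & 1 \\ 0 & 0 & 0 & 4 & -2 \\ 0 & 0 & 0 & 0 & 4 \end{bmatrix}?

The matrix is upper triangular, so the determinant is the product of the diagonal entries:
det = (4) · (4) · (-4) · (4) · (4) = -1024

-1024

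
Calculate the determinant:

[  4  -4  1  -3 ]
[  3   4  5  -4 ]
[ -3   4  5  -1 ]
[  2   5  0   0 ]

Expand along row 4 (it has 2 zeros):
  − (2) · M_41   where M_41 = det([-4 1 -3; 4 5 -4; 4 5 -1]) = -72
  + (5) · M_42   where M_42 = det([4 1 -3; 3 5 -4; -3 5 -1]) = -15
det = (-1)·(2)·(-72) + (+1)·(5)·(-15) = 69

69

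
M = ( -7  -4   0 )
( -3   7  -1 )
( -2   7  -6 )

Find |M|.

|M| = 309

Expand along row 1:
  + (-7) · |7 -1; 7 -6| = (-7)·(-42 − (-7)) = 245
  − (-4) · |-3 -1; -2 -6| = −(-4)·(18 − 2) = 64
Sum: (245) + (64) = 309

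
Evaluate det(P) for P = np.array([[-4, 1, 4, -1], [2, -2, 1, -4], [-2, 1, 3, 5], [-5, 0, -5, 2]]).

Expand along row 4 (it has 1 zero):
  − (-5) · M_41   where M_41 = det([1 4 -1; -2 1 -4; 1 3 5]) = 48
  − (-5) · M_43   where M_43 = det([-4 1 -1; 2 -2 -4; -2 1 5]) = 24
  + (2) · M_44   where M_44 = det([-4 1 4; 2 -2 1; -2 1 3]) = 12
det = (-1)·(-5)·(48) + (-1)·(-5)·(24) + (+1)·(2)·(12) = 384

384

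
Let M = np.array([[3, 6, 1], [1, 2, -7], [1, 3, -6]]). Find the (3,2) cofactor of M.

The cofactor is 22.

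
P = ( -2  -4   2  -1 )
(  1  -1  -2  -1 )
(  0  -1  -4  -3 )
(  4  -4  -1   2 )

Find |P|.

-27

Expand along row 3 (it has 1 zero):
  − (-1) · M_32   where M_32 = det([-2 2 -1; 1 -2 -1; 4 -1 2]) = -9
  + (-4) · M_33   where M_33 = det([-2 -4 -1; 1 -1 -1; 4 -4 2]) = 36
  − (-3) · M_34   where M_34 = det([-2 -4 2; 1 -1 -2; 4 -4 -1]) = 42
det = (-1)·(-1)·(-9) + (+1)·(-4)·(36) + (-1)·(-3)·(42) = -27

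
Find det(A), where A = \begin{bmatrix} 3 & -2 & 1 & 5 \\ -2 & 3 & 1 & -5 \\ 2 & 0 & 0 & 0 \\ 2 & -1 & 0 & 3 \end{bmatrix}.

-10

Expand along row 3 (it has 3 zeros):
  + (2) · M_31   where M_31 = det([-2 1 5; 3 1 -5; -1 0 3]) = -5
det = (+1)·(2)·(-5) = -10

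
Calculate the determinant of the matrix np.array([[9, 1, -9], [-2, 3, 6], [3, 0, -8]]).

Expand along row 3:
  + 3 · |1 -9; 3 6| = 3·(6 − (-27)) = 99
  + (-8) · |9 1; -2 3| = (-8)·(27 − (-2)) = -232
Sum: (99) + (-232) = -133

The determinant is -133.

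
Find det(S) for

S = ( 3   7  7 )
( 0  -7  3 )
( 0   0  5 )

det(S) = -105

S is upper triangular, so det(S) is the product of the diagonal entries:
det = (3) · (-7) · (5) = -105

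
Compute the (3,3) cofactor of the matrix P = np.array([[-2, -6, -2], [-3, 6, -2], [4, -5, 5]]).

Delete row 3 and column 3; the remaining 2×2 submatrix is [-2 -6; -3 6].
Its determinant is (-2)·6 − (-6)·(-3) = -30.
The cofactor carries sign (−1)^(3+3) = +1, so C_{3,3} = +(-30) = -30.

-30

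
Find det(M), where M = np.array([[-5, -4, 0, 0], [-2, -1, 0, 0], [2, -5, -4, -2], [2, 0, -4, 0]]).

|M| = 24

M is block lower-triangular with a 2×2 block and a 2×2 block on the diagonal, so its determinant equals the product of the determinants of the diagonal blocks.
det of the 2×2 block = -3
det of the 2×2 block = -8
det = (-3)·(-8) = 24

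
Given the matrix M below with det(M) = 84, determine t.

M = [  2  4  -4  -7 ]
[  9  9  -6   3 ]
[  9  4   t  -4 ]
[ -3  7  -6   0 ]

Expanding along the column containing t, det(M) is linear in t: det(M) = (-708)·t + (-2040).
Set (-708)·t + (-2040) = 84  ⇒  (-708)·t = 2124  ⇒  t = -3.

-3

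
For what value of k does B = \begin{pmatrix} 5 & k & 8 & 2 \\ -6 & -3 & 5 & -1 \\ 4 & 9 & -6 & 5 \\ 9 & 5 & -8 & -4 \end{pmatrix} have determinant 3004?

Expanding along the row containing k, det(B) is linear in k: det(B) = (101)·k + (2701).
Set (101)·k + (2701) = 3004  ⇒  (101)·k = 303  ⇒  k = 3.

k = 3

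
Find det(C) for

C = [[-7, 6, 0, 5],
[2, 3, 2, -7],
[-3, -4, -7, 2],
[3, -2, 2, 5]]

|C| = 628

Expand along row 1 (it has 1 zero):
  + (-7) · M_11   where M_11 = det([3 2 -7; -4 -7 2; -2 2 5]) = 69
  − (6) · M_12   where M_12 = det([2 2 -7; -3 -7 2; 3 2 5]) = -141
  − (5) · M_14   where M_14 = det([2 3 2; -3 -4 -7; 3 -2 2]) = -53
det = (+1)·(-7)·(69) + (-1)·(6)·(-141) + (-1)·(5)·(-53) = 628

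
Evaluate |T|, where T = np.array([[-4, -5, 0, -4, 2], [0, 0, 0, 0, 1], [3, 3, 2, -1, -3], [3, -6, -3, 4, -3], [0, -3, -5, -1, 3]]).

Expand along row 2 (it has 4 zeros):
  − (1) · M_25   where M_25 = det([-4 -5 0 -4; 3 3 2 -1; 3 -6 -3 4; 0 -3 -5 -1]) = 762
det = (-1)·(1)·(762) = -762

-762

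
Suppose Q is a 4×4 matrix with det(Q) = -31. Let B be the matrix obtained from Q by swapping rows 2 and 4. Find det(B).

Swapping two rows multiplies the determinant by −1.
det(B) = (-1)·(-31) = 31

The determinant is 31.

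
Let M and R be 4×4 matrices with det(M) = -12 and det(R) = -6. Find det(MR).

det(MR) = det(M)·det(R) = (-12)·(-6) = 72

72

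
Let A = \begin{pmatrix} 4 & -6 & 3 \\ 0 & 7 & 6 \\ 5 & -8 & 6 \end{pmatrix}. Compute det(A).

Expand along column 1:
  + 4 · |7 6; -8 6| = 4·(42 − (-48)) = 360
  + 5 · |-6 3; 7 6| = 5·(-36 − 21) = -285
Sum: (360) + (-285) = 75

75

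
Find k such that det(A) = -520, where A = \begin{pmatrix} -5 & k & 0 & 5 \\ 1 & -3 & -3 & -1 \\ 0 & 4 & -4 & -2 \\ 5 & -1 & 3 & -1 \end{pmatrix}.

k = 8

Expanding along the row containing k, det(A) is linear in k: det(A) = (-20)·k + (-360).
Set (-20)·k + (-360) = -520  ⇒  (-20)·k = -160  ⇒  k = 8.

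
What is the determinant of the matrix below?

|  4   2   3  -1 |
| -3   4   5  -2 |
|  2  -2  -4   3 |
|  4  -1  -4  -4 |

287

Expand along row 1:
  + (4) · M_11   where M_11 = det([4 5 -2; -2 -4 3; -1 -4 -4]) = 49
  − (2) · M_12   where M_12 = det([-3 5 -2; 2 -4 3; 4 -4 -4]) = 0
  + (3) · M_13   where M_13 = det([-3 4 -2; 2 -2 3; 4 -1 -4]) = 35
  − (-1) · M_14   where M_14 = det([-3 4 5; 2 -2 -4; 4 -1 -4]) = -14
det = (+1)·(4)·(49) + (-1)·(2)·(0) + (+1)·(3)·(35) + (-1)·(-1)·(-14) = 287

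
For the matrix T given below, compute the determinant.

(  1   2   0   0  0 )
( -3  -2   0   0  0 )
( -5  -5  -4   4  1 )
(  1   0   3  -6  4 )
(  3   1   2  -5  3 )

T is block lower-triangular with a 2×2 block and a 3×3 block on the diagonal, so its determinant equals the product of the determinants of the diagonal blocks.
det of the 2×2 block = 4
det of the 3×3 block = -15
det = (4)·(-15) = -60

-60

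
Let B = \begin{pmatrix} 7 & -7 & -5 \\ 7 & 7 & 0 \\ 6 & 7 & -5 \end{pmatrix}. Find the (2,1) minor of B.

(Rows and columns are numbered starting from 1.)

Delete row 2 and column 1; the remaining 2×2 submatrix is [-7 -5; 7 -5].
Its determinant is (-7)·(-5) − (-5)·7 = 70.

The minor is 70.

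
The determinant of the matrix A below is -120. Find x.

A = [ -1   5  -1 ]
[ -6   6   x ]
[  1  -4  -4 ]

Expanding along the column containing x, det(A) is linear in x: det(A) = (1)·x + (-114).
Set (1)·x + (-114) = -120  ⇒  (1)·x = -6  ⇒  x = -6.

x = -6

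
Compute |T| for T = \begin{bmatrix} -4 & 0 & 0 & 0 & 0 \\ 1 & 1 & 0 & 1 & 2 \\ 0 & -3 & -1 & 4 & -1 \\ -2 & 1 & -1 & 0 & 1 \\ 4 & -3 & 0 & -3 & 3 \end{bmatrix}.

Expand along row 1 (it has 4 zeros):
  + (-4) · M_11   where M_11 = det([1 0 1 2; -3 -1 4 -1; 1 -1 0 1; -3 0 -3 3]) = 72
det = (+1)·(-4)·(72) = -288

The determinant is -288.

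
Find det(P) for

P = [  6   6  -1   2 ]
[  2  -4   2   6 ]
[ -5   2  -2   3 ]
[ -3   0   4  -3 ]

Expand along row 4 (it has 1 zero):
  − (-3) · M_41   where M_41 = det([6 -1 2; -4 2 6; 2 -2 3]) = 92
  − (4) · M_43   where M_43 = det([6 6 2; 2 -4 6; -5 2 3]) = -392
  + (-3) · M_44   where M_44 = det([6 6 -1; 2 -4 2; -5 2 -2]) = 4
det = (-1)·(-3)·(92) + (-1)·(4)·(-392) + (+1)·(-3)·(4) = 1832

The determinant is 1832.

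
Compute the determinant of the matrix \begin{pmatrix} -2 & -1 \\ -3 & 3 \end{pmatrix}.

-9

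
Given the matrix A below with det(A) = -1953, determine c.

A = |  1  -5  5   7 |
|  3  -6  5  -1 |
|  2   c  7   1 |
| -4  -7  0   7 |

Expanding along the column containing c, det(A) is linear in c: det(A) = (-90)·c + (-1233).
Set (-90)·c + (-1233) = -1953  ⇒  (-90)·c = -720  ⇒  c = 8.

c = 8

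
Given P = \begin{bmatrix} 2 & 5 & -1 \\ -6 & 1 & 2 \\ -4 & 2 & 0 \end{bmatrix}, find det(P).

Expand along row 3:
  + (-4) · |5 -1; 1 2| = (-4)·(10 − (-1)) = -44
  − 2 · |2 -1; -6 2| = −2·(4 − 6) = 4
Sum: (-44) + (4) = -40

|P| = -40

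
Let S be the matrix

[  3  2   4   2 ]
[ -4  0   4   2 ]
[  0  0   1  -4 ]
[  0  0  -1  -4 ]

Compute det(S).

-64

S is block upper-triangular with a 2×2 block and a 2×2 block on the diagonal, so its determinant equals the product of the determinants of the diagonal blocks.
det of the 2×2 block = 8
det of the 2×2 block = -8
det = (8)·(-8) = -64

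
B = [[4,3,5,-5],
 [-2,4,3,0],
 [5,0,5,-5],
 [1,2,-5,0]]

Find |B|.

|B| = 25

Expand along column 4 (it has 2 zeros):
  − (-5) · M_14   where M_14 = det([-2 4 3; 5 0 5; 1 2 -5]) = 170
  − (-5) · M_34   where M_34 = det([4 3 5; -2 4 3; 1 2 -5]) = -165
det = (-1)·(-5)·(170) + (-1)·(-5)·(-165) = 25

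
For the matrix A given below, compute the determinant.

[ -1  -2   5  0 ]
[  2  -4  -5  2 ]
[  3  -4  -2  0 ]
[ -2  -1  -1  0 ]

|A| = -142

Expand along column 4 (it has 3 zeros):
  + (2) · M_24   where M_24 = det([-1 -2 5; 3 -4 -2; -2 -1 -1]) = -71
det = (+1)·(2)·(-71) = -142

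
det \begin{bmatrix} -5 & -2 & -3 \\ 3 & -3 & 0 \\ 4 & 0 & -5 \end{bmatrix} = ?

The determinant is -141.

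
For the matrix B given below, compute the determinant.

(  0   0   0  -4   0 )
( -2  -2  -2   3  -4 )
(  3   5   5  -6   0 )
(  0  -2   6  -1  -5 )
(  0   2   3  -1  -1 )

Expand along row 1 (it has 4 zeros):
  − (-4) · M_14   where M_14 = det([-2 -2 -2 -4; 3 5 5 0; 0 -2 6 -5; 0 2 3 -1]) = -204
det = (-1)·(-4)·(-204) = -816

The determinant is -816.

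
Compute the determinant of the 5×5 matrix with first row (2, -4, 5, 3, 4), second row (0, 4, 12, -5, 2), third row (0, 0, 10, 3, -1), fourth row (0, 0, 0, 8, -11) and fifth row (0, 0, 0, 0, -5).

-3200

The matrix is upper triangular, so the determinant is the product of the diagonal entries:
det = (2) · (4) · (10) · (8) · (-5) = -3200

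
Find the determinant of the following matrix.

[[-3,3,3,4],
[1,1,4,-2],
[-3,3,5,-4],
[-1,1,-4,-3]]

The determinant is 292.

Expand along row 1:
  + (-3) · M_11   where M_11 = det([1 4 -2; 3 5 -4; 1 -4 -3]) = 23
  − (3) · M_12   where M_12 = det([1 4 -2; -3 5 -4; -1 -4 -3]) = -85
  + (3) · M_13   where M_13 = det([1 1 -2; -3 3 -4; -1 1 -3]) = -10
  − (4) · M_14   where M_14 = det([1 1 4; -3 3 5; -1 1 -4]) = -34
det = (+1)·(-3)·(23) + (-1)·(3)·(-85) + (+1)·(3)·(-10) + (-1)·(4)·(-34) = 292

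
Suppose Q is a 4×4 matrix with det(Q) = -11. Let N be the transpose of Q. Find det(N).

det(N) = -11

det(Qᵀ) = det(Q).
det(N) = (1)·(-11) = -11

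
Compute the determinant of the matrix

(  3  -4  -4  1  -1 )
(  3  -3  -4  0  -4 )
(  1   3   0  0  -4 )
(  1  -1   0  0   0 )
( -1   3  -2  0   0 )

The determinant is -64.

Expand along column 4 (it has 4 zeros):
  − (1) · M_14   where M_14 = det([3 -3 -4 -4; 1 3 0 -4; 1 -1 0 0; -1 3 -2 0]) = 64
det = (-1)·(1)·(64) = -64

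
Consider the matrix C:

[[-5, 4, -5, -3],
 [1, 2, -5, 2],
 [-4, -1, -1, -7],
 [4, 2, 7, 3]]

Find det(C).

The determinant is -663.

Expand along row 1:
  + (-5) · M_11   where M_11 = det([2 -5 2; -1 -1 -7; 2 7 3]) = 137
  − (4) · M_12   where M_12 = det([1 -5 2; -4 -1 -7; 4 7 3]) = 78
  + (-5) · M_13   where M_13 = det([1 2 2; -4 -1 -7; 4 2 3]) = -29
  − (-3) · M_14   where M_14 = det([1 2 -5; -4 -1 -1; 4 2 7]) = 63
det = (+1)·(-5)·(137) + (-1)·(4)·(78) + (+1)·(-5)·(-29) + (-1)·(-3)·(63) = -663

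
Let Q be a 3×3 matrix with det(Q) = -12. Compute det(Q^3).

det(Q^3) = (det Q)^3 = (-12)^3 = -1728

-1728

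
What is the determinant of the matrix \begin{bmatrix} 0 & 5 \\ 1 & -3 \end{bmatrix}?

-5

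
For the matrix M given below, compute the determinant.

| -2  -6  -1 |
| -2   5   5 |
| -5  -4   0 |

|M| = 77

Expand along row 3:
  + (-5) · |-6 -1; 5 5| = (-5)·(-30 − (-5)) = 125
  − (-4) · |-2 -1; -2 5| = −(-4)·(-10 − 2) = -48
Sum: (125) + (-48) = 77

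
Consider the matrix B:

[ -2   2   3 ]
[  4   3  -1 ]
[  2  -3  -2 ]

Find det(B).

Expand along row 1:
  + (-2) · |3 -1; -3 -2| = (-2)·(-6 − 3) = 18
  − 2 · |4 -1; 2 -2| = −2·(-8 − (-2)) = 12
  + 3 · |4 3; 2 -3| = 3·(-12 − 6) = -54
Sum: (18) + (12) + (-54) = -24

-24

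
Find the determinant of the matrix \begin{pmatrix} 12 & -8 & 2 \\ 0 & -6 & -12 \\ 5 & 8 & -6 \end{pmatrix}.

Expand along column 1:
  + 12 · |-6 -12; 8 -6| = 12·(36 − (-96)) = 1584
  + 5 · |-8 2; -6 -12| = 5·(96 − (-12)) = 540
Sum: (1584) + (540) = 2124

2124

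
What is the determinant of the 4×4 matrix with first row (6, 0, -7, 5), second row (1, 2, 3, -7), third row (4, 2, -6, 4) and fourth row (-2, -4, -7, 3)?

Expand along row 1 (it has 1 zero):
  + (6) · M_11   where M_11 = det([2 3 -7; 2 -6 4; -4 -7 3]) = 220
  + (-7) · M_13   where M_13 = det([1 2 -7; 4 2 4; -2 -4 3]) = 66
  − (5) · M_14   where M_14 = det([1 2 3; 4 2 -6; -2 -4 -7]) = 6
det = (+1)·(6)·(220) + (+1)·(-7)·(66) + (-1)·(5)·(6) = 828

828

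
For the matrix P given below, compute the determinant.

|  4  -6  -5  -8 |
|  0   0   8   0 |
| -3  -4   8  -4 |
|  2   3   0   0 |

Expand along row 2 (it has 3 zeros):
  − (8) · M_23   where M_23 = det([4 -6 -8; -3 -4 -4; 2 3 0]) = 104
det = (-1)·(8)·(104) = -832

-832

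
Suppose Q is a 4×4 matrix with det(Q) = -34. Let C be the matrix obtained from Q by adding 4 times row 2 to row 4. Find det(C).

det(C) = -34

Adding a multiple of one row to another leaves the determinant unchanged.
det(C) = (1)·(-34) = -34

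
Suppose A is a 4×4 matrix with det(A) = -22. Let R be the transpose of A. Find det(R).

det(Aᵀ) = det(A).
det(R) = (1)·(-22) = -22

-22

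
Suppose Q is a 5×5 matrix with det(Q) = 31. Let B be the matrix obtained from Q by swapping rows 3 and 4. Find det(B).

Swapping two rows multiplies the determinant by −1.
det(B) = (-1)·(31) = -31

-31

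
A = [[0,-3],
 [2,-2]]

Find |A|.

det(A) = 0·(-2) − (-3)·2 = 0 − (-6) = 6

6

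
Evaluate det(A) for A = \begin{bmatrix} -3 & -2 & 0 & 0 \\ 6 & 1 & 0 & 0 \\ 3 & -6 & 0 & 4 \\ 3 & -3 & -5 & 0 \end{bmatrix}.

A is block lower-triangular with a 2×2 block and a 2×2 block on the diagonal, so its determinant equals the product of the determinants of the diagonal blocks.
det of the 2×2 block = 9
det of the 2×2 block = 20
det = (9)·(20) = 180

180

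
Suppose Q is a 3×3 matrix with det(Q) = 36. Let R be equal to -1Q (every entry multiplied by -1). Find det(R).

For a 3×3 matrix, det(-1Q) = (-1)^3·det(Q) = -1·det(Q).
det(R) = (-1)·(36) = -36

The determinant is -36.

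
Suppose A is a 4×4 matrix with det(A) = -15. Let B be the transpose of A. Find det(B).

The determinant is -15.

det(Aᵀ) = det(A).
det(B) = (1)·(-15) = -15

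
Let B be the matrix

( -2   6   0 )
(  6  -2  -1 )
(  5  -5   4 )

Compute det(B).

Expand along column 3:
  − (-1) · |-2 6; 5 -5| = −(-1)·(10 − 30) = -20
  + 4 · |-2 6; 6 -2| = 4·(4 − 36) = -128
Sum: (-20) + (-128) = -148

-148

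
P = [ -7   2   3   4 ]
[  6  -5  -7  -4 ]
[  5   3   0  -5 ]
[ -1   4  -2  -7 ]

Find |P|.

Expand along row 3 (it has 1 zero):
  + (5) · M_31   where M_31 = det([2 3 4; -5 -7 -4; 4 -2 -7]) = 81
  − (3) · M_32   where M_32 = det([-7 3 4; 6 -7 -4; -1 -2 -7]) = -225
  − (-5) · M_34   where M_34 = det([-7 2 3; 6 -5 -7; -1 4 -2]) = -171
det = (+1)·(5)·(81) + (-1)·(3)·(-225) + (-1)·(-5)·(-171) = 225

det(P) = 225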